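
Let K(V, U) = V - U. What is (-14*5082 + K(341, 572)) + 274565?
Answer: 203186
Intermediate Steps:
(-14*5082 + K(341, 572)) + 274565 = (-14*5082 + (341 - 1*572)) + 274565 = (-71148 + (341 - 572)) + 274565 = (-71148 - 231) + 274565 = -71379 + 274565 = 203186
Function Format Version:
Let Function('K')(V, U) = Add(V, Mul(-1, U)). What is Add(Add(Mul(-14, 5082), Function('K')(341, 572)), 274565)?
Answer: 203186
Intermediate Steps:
Add(Add(Mul(-14, 5082), Function('K')(341, 572)), 274565) = Add(Add(Mul(-14, 5082), Add(341, Mul(-1, 572))), 274565) = Add(Add(-71148, Add(341, -572)), 274565) = Add(Add(-71148, -231), 274565) = Add(-71379, 274565) = 203186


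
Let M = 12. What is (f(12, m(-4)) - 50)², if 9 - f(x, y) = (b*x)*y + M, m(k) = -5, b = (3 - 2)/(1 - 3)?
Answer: 6889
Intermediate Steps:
b = -½ (b = 1/(-2) = 1*(-½) = -½ ≈ -0.50000)
f(x, y) = -3 + x*y/2 (f(x, y) = 9 - ((-x/2)*y + 12) = 9 - (-x*y/2 + 12) = 9 - (12 - x*y/2) = 9 + (-12 + x*y/2) = -3 + x*y/2)
(f(12, m(-4)) - 50)² = ((-3 + (½)*12*(-5)) - 50)² = ((-3 - 30) - 50)² = (-33 - 50)² = (-83)² = 6889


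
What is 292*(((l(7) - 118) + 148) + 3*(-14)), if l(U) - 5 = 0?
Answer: -2044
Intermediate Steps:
l(U) = 5 (l(U) = 5 + 0 = 5)
292*(((l(7) - 118) + 148) + 3*(-14)) = 292*(((5 - 118) + 148) + 3*(-14)) = 292*((-113 + 148) - 42) = 292*(35 - 42) = 292*(-7) = -2044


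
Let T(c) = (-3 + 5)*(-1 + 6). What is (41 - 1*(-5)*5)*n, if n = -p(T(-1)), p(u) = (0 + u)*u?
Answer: -6600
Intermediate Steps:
T(c) = 10 (T(c) = 2*5 = 10)
p(u) = u² (p(u) = u*u = u²)
n = -100 (n = -1*10² = -1*100 = -100)
(41 - 1*(-5)*5)*n = (41 - 1*(-5)*5)*(-100) = (41 + 5*5)*(-100) = (41 + 25)*(-100) = 66*(-100) = -6600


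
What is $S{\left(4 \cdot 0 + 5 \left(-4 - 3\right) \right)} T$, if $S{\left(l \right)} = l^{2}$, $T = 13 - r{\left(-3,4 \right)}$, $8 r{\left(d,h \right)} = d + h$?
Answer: $\frac{126175}{8} \approx 15772.0$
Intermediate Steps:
$r{\left(d,h \right)} = \frac{d}{8} + \frac{h}{8}$ ($r{\left(d,h \right)} = \frac{d + h}{8} = \frac{d}{8} + \frac{h}{8}$)
$T = \frac{103}{8}$ ($T = 13 - \left(\frac{1}{8} \left(-3\right) + \frac{1}{8} \cdot 4\right) = 13 - \left(- \frac{3}{8} + \frac{1}{2}\right) = 13 - \frac{1}{8} = \frac{103}{8} \approx 12.875$)
$S{\left(4 \cdot 0 + 5 \left(-4 - 3\right) \right)} T = \left(4 \cdot 0 + 5 \left(-4 - 3\right)\right)^{2} \cdot \frac{103}{8} = \left(0 + 5 \left(-7\right)\right)^{2} \cdot \frac{103}{8} = \left(0 - 35\right)^{2} \cdot \frac{103}{8} = \left(-35\right)^{2} \cdot \frac{103}{8} = 1225 \cdot \frac{103}{8} = \frac{126175}{8}$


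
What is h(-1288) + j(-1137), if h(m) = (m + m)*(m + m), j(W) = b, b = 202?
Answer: 6635978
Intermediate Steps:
j(W) = 202
h(m) = 4*m² (h(m) = (2*m)*(2*m) = 4*m²)
h(-1288) + j(-1137) = 4*(-1288)² + 202 = 4*1658944 + 202 = 6635776 + 202 = 6635978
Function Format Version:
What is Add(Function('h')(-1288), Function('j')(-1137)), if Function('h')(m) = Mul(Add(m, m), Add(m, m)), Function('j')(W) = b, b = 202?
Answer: 6635978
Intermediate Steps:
Function('j')(W) = 202
Function('h')(m) = Mul(4, Pow(m, 2)) (Function('h')(m) = Mul(Mul(2, m), Mul(2, m)) = Mul(4, Pow(m, 2)))
Add(Function('h')(-1288), Function('j')(-1137)) = Add(Mul(4, Pow(-1288, 2)), 202) = Add(Mul(4, 1658944), 202) = Add(6635776, 202) = 6635978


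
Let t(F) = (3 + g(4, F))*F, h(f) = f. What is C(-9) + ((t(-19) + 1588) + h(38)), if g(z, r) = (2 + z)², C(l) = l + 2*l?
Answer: 858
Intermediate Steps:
C(l) = 3*l
t(F) = 39*F (t(F) = (3 + (2 + 4)²)*F = (3 + 6²)*F = (3 + 36)*F = 39*F)
C(-9) + ((t(-19) + 1588) + h(38)) = 3*(-9) + ((39*(-19) + 1588) + 38) = -27 + ((-741 + 1588) + 38) = -27 + (847 + 38) = -27 + 885 = 858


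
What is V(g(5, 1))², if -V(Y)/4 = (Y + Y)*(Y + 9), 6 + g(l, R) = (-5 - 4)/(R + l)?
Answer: 8100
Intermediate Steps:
g(l, R) = -6 - 9/(R + l) (g(l, R) = -6 + (-5 - 4)/(R + l) = -6 - 9/(R + l))
V(Y) = -8*Y*(9 + Y) (V(Y) = -4*(Y + Y)*(Y + 9) = -4*2*Y*(9 + Y) = -8*Y*(9 + Y))
V(g(5, 1))² = (-8*3*(-3 - 2*1 - 2*5)/(1 + 5)*(9 + 3*(-3 - 2*1 - 2*5)/(1 + 5)))² = (-8*3*(-3 - 2 - 10)/6*(9 + 3*(-3 - 2 - 10)/6))² = (-8*3*(⅙)*(-15)*(9 + 3*(⅙)*(-15)))² = (-8*(-15/2)*(9 - 15/2))² = (-8*(-15/2)*3/2)² = 90² = 8100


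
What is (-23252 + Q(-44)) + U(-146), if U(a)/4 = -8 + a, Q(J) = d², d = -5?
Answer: -23843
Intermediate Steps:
Q(J) = 25 (Q(J) = (-5)² = 25)
U(a) = -32 + 4*a (U(a) = 4*(-8 + a) = -32 + 4*a)
(-23252 + Q(-44)) + U(-146) = (-23252 + 25) + (-32 + 4*(-146)) = -23227 + (-32 - 584) = -23227 - 616 = -23843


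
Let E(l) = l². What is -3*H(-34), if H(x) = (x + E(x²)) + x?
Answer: -4008804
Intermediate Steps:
H(x) = x⁴ + 2*x (H(x) = (x + (x²)²) + x = (x + x⁴) + x = x⁴ + 2*x)
-3*H(-34) = -(-102)*(2 + (-34)³) = -(-102)*(2 - 39304) = -(-102)*(-39302) = -3*1336268 = -4008804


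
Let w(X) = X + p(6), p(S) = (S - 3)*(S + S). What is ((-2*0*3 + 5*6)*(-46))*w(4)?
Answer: -55200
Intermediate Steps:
p(S) = 2*S*(-3 + S) (p(S) = (-3 + S)*(2*S) = 2*S*(-3 + S))
w(X) = 36 + X (w(X) = X + 2*6*(-3 + 6) = X + 2*6*3 = X + 36 = 36 + X)
((-2*0*3 + 5*6)*(-46))*w(4) = ((-2*0*3 + 5*6)*(-46))*(36 + 4) = ((0*3 + 30)*(-46))*40 = ((0 + 30)*(-46))*40 = (30*(-46))*40 = -1380*40 = -55200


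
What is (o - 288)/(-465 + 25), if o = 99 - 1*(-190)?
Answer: -1/440 ≈ -0.0022727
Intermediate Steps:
o = 289 (o = 99 + 190 = 289)
(o - 288)/(-465 + 25) = (289 - 288)/(-465 + 25) = 1/(-440) = 1*(-1/440) = -1/440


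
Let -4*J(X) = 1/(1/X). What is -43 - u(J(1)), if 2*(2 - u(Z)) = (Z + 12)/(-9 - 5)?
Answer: -5087/112 ≈ -45.420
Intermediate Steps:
J(X) = -X/4
u(Z) = 17/7 + Z/28 (u(Z) = 2 - (Z + 12)/(2*(-9 - 5)) = 2 - (12 + Z)/(2*(-14)) = 2 - (12 + Z)*(-1)/(2*14) = 2 - (-6/7 - Z/14)/2 = 2 + (3/7 + Z/28) = 17/7 + Z/28)
-43 - u(J(1)) = -43 - (17/7 + (-¼*1)/28) = -43 - (17/7 + (1/28)*(-¼)) = -43 - (17/7 - 1/112) = -43 - 1*271/112 = -43 - 271/112 = -5087/112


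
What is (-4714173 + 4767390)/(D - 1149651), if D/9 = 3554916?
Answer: 5913/3427177 ≈ 0.0017253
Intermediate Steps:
D = 31994244 (D = 9*3554916 = 31994244)
(-4714173 + 4767390)/(D - 1149651) = (-4714173 + 4767390)/(31994244 - 1149651) = 53217/30844593 = 53217*(1/30844593) = 5913/3427177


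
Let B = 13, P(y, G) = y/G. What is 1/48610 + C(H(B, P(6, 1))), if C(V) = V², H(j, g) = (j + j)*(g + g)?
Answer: 4731891841/48610 ≈ 97344.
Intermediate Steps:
H(j, g) = 4*g*j (H(j, g) = (2*j)*(2*g) = 4*g*j)
1/48610 + C(H(B, P(6, 1))) = 1/48610 + (4*(6/1)*13)² = 1/48610 + (4*(6*1)*13)² = 1/48610 + (4*6*13)² = 1/48610 + 312² = 1/48610 + 97344 = 4731891841/48610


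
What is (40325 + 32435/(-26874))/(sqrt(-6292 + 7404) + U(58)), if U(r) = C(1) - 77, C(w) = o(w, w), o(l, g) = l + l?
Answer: -27091540375/40427454 - 1083661615*sqrt(278)/60641181 ≈ -968.08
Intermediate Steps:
o(l, g) = 2*l
C(w) = 2*w
U(r) = -75 (U(r) = 2*1 - 77 = 2 - 77 = -75)
(40325 + 32435/(-26874))/(sqrt(-6292 + 7404) + U(58)) = (40325 + 32435/(-26874))/(sqrt(-6292 + 7404) - 75) = (40325 + 32435*(-1/26874))/(sqrt(1112) - 75) = (40325 - 32435/26874)/(2*sqrt(278) - 75) = 1083661615/(26874*(-75 + 2*sqrt(278)))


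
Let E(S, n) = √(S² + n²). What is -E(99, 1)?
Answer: -13*√58 ≈ -99.005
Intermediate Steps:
-E(99, 1) = -√(99² + 1²) = -√(9801 + 1) = -√9802 = -13*√58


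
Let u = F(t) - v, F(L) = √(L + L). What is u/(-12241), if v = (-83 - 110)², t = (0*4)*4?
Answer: 37249/12241 ≈ 3.0430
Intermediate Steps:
t = 0 (t = 0*4 = 0)
F(L) = √2*√L (F(L) = √(2*L) = √2*√L)
v = 37249 (v = (-193)² = 37249)
u = -37249 (u = √2*√0 - 1*37249 = √2*0 - 37249 = 0 - 37249 = -37249)
u/(-12241) = -37249/(-12241) = -37249*(-1/12241) = 37249/12241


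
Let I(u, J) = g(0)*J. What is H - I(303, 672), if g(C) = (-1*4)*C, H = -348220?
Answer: -348220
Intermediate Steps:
g(C) = -4*C
I(u, J) = 0 (I(u, J) = (-4*0)*J = 0*J = 0)
H - I(303, 672) = -348220 - 1*0 = -348220 + 0 = -348220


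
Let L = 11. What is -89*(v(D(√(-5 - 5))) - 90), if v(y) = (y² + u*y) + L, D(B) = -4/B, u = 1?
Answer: 35867/5 - 178*I*√10/5 ≈ 7173.4 - 112.58*I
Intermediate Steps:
v(y) = 11 + y + y² (v(y) = (y² + 1*y) + 11 = (y² + y) + 11 = (y + y²) + 11 = 11 + y + y²)
-89*(v(D(√(-5 - 5))) - 90) = -89*((11 - 4/√(-5 - 5) + (-4/√(-5 - 5))²) - 90) = -89*((11 - 4*(-I*√10/10) + (-4*(-I*√10/10))²) - 90) = -89*((11 - (-2)*I*√10/5 + (-(-2)*I*√10/5)²) - 90) = -89*((11 + 2*I*√10/5 + (2*I*√10/5)²) - 90) = -89*((11 + 2*I*√10/5 - 8/5) - 90) = -89*((47/5 + 2*I*√10/5) - 90) = -89*(-403/5 + 2*I*√10/5) = 35867/5 - 178*I*√10/5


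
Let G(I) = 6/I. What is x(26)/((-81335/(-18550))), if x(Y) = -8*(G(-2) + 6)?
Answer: -89040/16267 ≈ -5.4737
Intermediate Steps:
x(Y) = -24 (x(Y) = -8*(6/(-2) + 6) = -8*(6*(-½) + 6) = -8*(-3 + 6) = -8*3 = -24)
x(26)/((-81335/(-18550))) = -24/((-81335/(-18550))) = -24/((-81335*(-1/18550))) = -24/16267/3710 = -24*3710/16267 = -89040/16267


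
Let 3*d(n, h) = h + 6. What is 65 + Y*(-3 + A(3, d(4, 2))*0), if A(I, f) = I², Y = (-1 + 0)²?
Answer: 62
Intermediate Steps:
Y = 1 (Y = (-1)² = 1)
d(n, h) = 2 + h/3 (d(n, h) = (h + 6)/3 = (6 + h)/3 = 2 + h/3)
65 + Y*(-3 + A(3, d(4, 2))*0) = 65 + 1*(-3 + 3²*0) = 65 + 1*(-3 + 9*0) = 65 + 1*(-3 + 0) = 65 + 1*(-3) = 65 - 3 = 62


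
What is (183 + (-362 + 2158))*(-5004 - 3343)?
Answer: -16518713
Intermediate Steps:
(183 + (-362 + 2158))*(-5004 - 3343) = (183 + 1796)*(-8347) = 1979*(-8347) = -16518713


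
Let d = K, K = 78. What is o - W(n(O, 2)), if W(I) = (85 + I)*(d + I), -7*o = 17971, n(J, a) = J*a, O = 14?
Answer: -101817/7 ≈ -14545.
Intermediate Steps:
d = 78
o = -17971/7 (o = -⅐*17971 = -17971/7 ≈ -2567.3)
W(I) = (78 + I)*(85 + I) (W(I) = (85 + I)*(78 + I) = (78 + I)*(85 + I))
o - W(n(O, 2)) = -17971/7 - (6630 + (14*2)² + 163*(14*2)) = -17971/7 - (6630 + 28² + 163*28) = -17971/7 - (6630 + 784 + 4564) = -17971/7 - 1*11978 = -17971/7 - 11978 = -101817/7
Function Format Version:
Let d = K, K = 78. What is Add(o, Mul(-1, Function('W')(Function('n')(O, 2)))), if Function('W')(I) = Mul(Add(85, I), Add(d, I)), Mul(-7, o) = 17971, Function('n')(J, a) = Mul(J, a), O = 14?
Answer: Rational(-101817, 7) ≈ -14545.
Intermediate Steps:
d = 78
o = Rational(-17971, 7) (o = Mul(Rational(-1, 7), 17971) = Rational(-17971, 7) ≈ -2567.3)
Function('W')(I) = Mul(Add(78, I), Add(85, I)) (Function('W')(I) = Mul(Add(85, I), Add(78, I)) = Mul(Add(78, I), Add(85, I)))
Add(o, Mul(-1, Function('W')(Function('n')(O, 2)))) = Add(Rational(-17971, 7), Mul(-1, Add(6630, Pow(Mul(14, 2), 2), Mul(163, Mul(14, 2))))) = Add(Rational(-17971, 7), Mul(-1, Add(6630, Pow(28, 2), Mul(163, 28)))) = Add(Rational(-17971, 7), Mul(-1, Add(6630, 784, 4564))) = Add(Rational(-17971, 7), Mul(-1, 11978)) = Add(Rational(-17971, 7), -11978) = Rational(-101817, 7)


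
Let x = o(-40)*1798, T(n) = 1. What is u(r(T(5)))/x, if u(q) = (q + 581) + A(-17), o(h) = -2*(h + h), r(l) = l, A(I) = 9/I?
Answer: 1977/978112 ≈ 0.0020212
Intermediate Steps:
o(h) = -4*h
u(q) = 9868/17 + q (u(q) = (q + 581) + 9/(-17) = (581 + q) + 9*(-1/17) = (581 + q) - 9/17 = 9868/17 + q)
x = 287680 (x = -4*(-40)*1798 = 160*1798 = 287680)
u(r(T(5)))/x = (9868/17 + 1)/287680 = (9885/17)*(1/287680) = 1977/978112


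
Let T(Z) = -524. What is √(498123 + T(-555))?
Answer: √497599 ≈ 705.41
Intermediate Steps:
√(498123 + T(-555)) = √(498123 - 524) = √497599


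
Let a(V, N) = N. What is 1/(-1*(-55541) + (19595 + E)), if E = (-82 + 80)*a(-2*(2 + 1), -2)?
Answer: 1/75140 ≈ 1.3308e-5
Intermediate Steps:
E = 4 (E = (-82 + 80)*(-2) = -2*(-2) = 4)
1/(-1*(-55541) + (19595 + E)) = 1/(-1*(-55541) + (19595 + 4)) = 1/(55541 + 19599) = 1/75140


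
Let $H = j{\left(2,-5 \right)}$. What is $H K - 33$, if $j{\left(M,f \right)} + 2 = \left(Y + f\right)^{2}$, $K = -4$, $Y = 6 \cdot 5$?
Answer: $-2525$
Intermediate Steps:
$Y = 30$
$j{\left(M,f \right)} = -2 + \left(30 + f\right)^{2}$
$H = 623$ ($H = -2 + \left(30 - 5\right)^{2} = -2 + 25^{2} = -2 + 625 = 623$)
$H K - 33 = 623 \left(-4\right) - 33 = -2492 - 33 = -2525$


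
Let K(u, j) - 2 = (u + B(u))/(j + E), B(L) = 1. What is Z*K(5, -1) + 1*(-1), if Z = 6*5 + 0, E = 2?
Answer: 239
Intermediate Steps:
K(u, j) = 2 + (1 + u)/(2 + j) (K(u, j) = 2 + (u + 1)/(j + 2) = 2 + (1 + u)/(2 + j))
Z = 30 (Z = 30 + 0 = 30)
Z*K(5, -1) + 1*(-1) = 30*((5 + 5 + 2*(-1))/(2 - 1)) + 1*(-1) = 30*((5 + 5 - 2)/1) - 1 = 30*(1*8) - 1 = 30*8 - 1 = 240 - 1 = 239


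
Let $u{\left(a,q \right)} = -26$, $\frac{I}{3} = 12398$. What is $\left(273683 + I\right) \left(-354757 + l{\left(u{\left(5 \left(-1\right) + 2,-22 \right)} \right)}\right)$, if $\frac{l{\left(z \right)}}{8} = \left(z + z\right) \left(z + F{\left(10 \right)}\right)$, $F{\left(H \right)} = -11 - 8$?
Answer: $-104466174449$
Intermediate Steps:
$I = 37194$ ($I = 3 \cdot 12398 = 37194$)
$F{\left(H \right)} = -19$ ($F{\left(H \right)} = -11 - 8 = -19$)
$l{\left(z \right)} = 16 z \left(-19 + z\right)$ ($l{\left(z \right)} = 8 \left(z + z\right) \left(z - 19\right) = 8 \cdot 2 z \left(-19 + z\right) = 16 z \left(-19 + z\right)$)
$\left(273683 + I\right) \left(-354757 + l{\left(u{\left(5 \left(-1\right) + 2,-22 \right)} \right)}\right) = \left(273683 + 37194\right) \left(-354757 + 16 \left(-26\right) \left(-19 - 26\right)\right) = 310877 \left(-354757 + 16 \left(-26\right) \left(-45\right)\right) = 310877 \left(-354757 + 18720\right) = 310877 \left(-336037\right) = -104466174449$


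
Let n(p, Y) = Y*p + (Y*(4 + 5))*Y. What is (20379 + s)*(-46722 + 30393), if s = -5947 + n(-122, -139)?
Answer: -3352000791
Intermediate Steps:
n(p, Y) = 9*Y² + Y*p (n(p, Y) = Y*p + (Y*9)*Y = Y*p + (9*Y)*Y = Y*p + 9*Y² = 9*Y² + Y*p)
s = 184900 (s = -5947 - 139*(-122 + 9*(-139)) = -5947 - 139*(-122 - 1251) = -5947 - 139*(-1373) = -5947 + 190847 = 184900)
(20379 + s)*(-46722 + 30393) = (20379 + 184900)*(-46722 + 30393) = 205279*(-16329) = -3352000791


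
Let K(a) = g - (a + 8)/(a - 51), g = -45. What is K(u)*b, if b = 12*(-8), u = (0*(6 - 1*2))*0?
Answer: 73184/17 ≈ 4304.9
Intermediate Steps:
u = 0 (u = (0*(6 - 2))*0 = (0*4)*0 = 0*0 = 0)
K(a) = -45 - (8 + a)/(-51 + a) (K(a) = -45 - (a + 8)/(a - 51) = -45 - (8 + a)/(-51 + a))
b = -96
K(u)*b = ((2287 - 46*0)/(-51 + 0))*(-96) = ((2287 + 0)/(-51))*(-96) = -1/51*2287*(-96) = -2287/51*(-96) = 73184/17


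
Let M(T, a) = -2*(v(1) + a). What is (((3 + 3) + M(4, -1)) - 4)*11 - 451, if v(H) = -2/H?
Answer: -363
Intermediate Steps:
M(T, a) = 4 - 2*a (M(T, a) = -2*(-2/1 + a) = -2*(-2*1 + a) = -2*(-2 + a) = 4 - 2*a)
(((3 + 3) + M(4, -1)) - 4)*11 - 451 = (((3 + 3) + (4 - 2*(-1))) - 4)*11 - 451 = ((6 + (4 + 2)) - 4)*11 - 451 = ((6 + 6) - 4)*11 - 451 = (12 - 4)*11 - 451 = 8*11 - 451 = 88 - 451 = -363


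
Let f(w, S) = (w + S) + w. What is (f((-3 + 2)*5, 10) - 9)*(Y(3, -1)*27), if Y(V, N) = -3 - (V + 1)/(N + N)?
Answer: 243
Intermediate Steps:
f(w, S) = S + 2*w (f(w, S) = (S + w) + w = S + 2*w)
Y(V, N) = -3 - (1 + V)/(2*N)
(f((-3 + 2)*5, 10) - 9)*(Y(3, -1)*27) = ((10 + 2*((-3 + 2)*5)) - 9)*(((1/2)*(-1 - 1*3 - 6*(-1))/(-1))*27) = ((10 + 2*(-1*5)) - 9)*(((1/2)*(-1)*(-1 - 3 + 6))*27) = ((10 + 2*(-5)) - 9)*(((1/2)*(-1)*2)*27) = ((10 - 10) - 9)*(-1*27) = (0 - 9)*(-27) = -9*(-27) = 243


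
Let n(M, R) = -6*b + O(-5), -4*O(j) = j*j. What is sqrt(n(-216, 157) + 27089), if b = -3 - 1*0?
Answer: sqrt(108403)/2 ≈ 164.62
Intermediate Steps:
b = -3 (b = -3 + 0 = -3)
O(j) = -j**2/4 (O(j) = -j*j/4 = -j**2/4)
n(M, R) = 47/4 (n(M, R) = -6*(-3) - 1/4*(-5)**2 = 18 - 1/4*25 = 18 - 25/4 = 47/4)
sqrt(n(-216, 157) + 27089) = sqrt(47/4 + 27089) = sqrt(108403/4) = sqrt(108403)/2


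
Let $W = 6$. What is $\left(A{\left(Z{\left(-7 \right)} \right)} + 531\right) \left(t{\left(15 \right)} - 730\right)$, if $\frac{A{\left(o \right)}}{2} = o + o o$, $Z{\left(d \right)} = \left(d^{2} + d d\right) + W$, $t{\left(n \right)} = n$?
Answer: $-15995265$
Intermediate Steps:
$Z{\left(d \right)} = 6 + 2 d^{2}$ ($Z{\left(d \right)} = \left(d^{2} + d d\right) + 6 = \left(d^{2} + d^{2}\right) + 6 = 2 d^{2} + 6 = 6 + 2 d^{2}$)
$A{\left(o \right)} = 2 o + 2 o^{2}$ ($A{\left(o \right)} = 2 \left(o + o o\right) = 2 \left(o + o^{2}\right) = 2 o + 2 o^{2}$)
$\left(A{\left(Z{\left(-7 \right)} \right)} + 531\right) \left(t{\left(15 \right)} - 730\right) = \left(2 \left(6 + 2 \left(-7\right)^{2}\right) \left(1 + \left(6 + 2 \left(-7\right)^{2}\right)\right) + 531\right) \left(15 - 730\right) = \left(2 \left(6 + 2 \cdot 49\right) \left(1 + \left(6 + 2 \cdot 49\right)\right) + 531\right) \left(-715\right) = \left(2 \left(6 + 98\right) \left(1 + \left(6 + 98\right)\right) + 531\right) \left(-715\right) = \left(2 \cdot 104 \left(1 + 104\right) + 531\right) \left(-715\right) = \left(2 \cdot 104 \cdot 105 + 531\right) \left(-715\right) = \left(21840 + 531\right) \left(-715\right) = 22371 \left(-715\right) = -15995265$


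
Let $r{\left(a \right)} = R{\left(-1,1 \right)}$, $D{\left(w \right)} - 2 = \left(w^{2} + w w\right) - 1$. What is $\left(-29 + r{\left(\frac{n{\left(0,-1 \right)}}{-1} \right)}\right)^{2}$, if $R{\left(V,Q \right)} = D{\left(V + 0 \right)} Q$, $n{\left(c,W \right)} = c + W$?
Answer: $676$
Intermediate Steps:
$n{\left(c,W \right)} = W + c$
$D{\left(w \right)} = 1 + 2 w^{2}$ ($D{\left(w \right)} = 2 - \left(1 - w^{2} - w w\right) = 2 + \left(\left(w^{2} + w^{2}\right) - 1\right) = 2 + \left(2 w^{2} - 1\right) = 2 + \left(-1 + 2 w^{2}\right) = 1 + 2 w^{2}$)
$R{\left(V,Q \right)} = Q \left(1 + 2 V^{2}\right)$ ($R{\left(V,Q \right)} = \left(1 + 2 \left(V + 0\right)^{2}\right) Q = \left(1 + 2 V^{2}\right) Q = Q \left(1 + 2 V^{2}\right)$)
$r{\left(a \right)} = 3$ ($r{\left(a \right)} = 1 \left(1 + 2 \left(-1\right)^{2}\right) = 1 \left(1 + 2 \cdot 1\right) = 1 \left(1 + 2\right) = 1 \cdot 3 = 3$)
$\left(-29 + r{\left(\frac{n{\left(0,-1 \right)}}{-1} \right)}\right)^{2} = \left(-29 + 3\right)^{2} = \left(-26\right)^{2} = 676$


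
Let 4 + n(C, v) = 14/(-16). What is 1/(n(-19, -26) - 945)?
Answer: -8/7599 ≈ -0.0010528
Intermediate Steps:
n(C, v) = -39/8 (n(C, v) = -4 + 14/(-16) = -4 + 14*(-1/16) = -4 - 7/8 = -39/8)
1/(n(-19, -26) - 945) = 1/(-39/8 - 945) = 1/(-7599/8) = -8/7599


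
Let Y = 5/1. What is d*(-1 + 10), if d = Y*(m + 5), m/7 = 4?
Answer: 1485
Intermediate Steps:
Y = 5 (Y = 5*1 = 5)
m = 28 (m = 7*4 = 28)
d = 165 (d = 5*(28 + 5) = 5*33 = 165)
d*(-1 + 10) = 165*(-1 + 10) = 165*9 = 1485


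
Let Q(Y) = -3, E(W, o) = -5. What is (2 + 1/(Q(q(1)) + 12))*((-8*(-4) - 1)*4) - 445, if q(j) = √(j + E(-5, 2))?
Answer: -1649/9 ≈ -183.22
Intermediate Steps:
q(j) = √(-5 + j) (q(j) = √(j - 5) = √(-5 + j))
(2 + 1/(Q(q(1)) + 12))*((-8*(-4) - 1)*4) - 445 = (2 + 1/(-3 + 12))*((-8*(-4) - 1)*4) - 445 = (2 + 1/9)*((32 - 1)*4) - 445 = (2 + 1*(⅑))*(31*4) - 445 = (2 + ⅑)*124 - 445 = (19/9)*124 - 445 = 2356/9 - 445 = -1649/9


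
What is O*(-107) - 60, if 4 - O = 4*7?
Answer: 2508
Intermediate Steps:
O = -24 (O = 4 - 4*7 = 4 - 1*28 = 4 - 28 = -24)
O*(-107) - 60 = -24*(-107) - 60 = 2568 - 60 = 2508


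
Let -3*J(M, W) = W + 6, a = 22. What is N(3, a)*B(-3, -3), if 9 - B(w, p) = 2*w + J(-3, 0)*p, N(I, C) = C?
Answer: 198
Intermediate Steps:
J(M, W) = -2 - W/3 (J(M, W) = -(W + 6)/3 = -(6 + W)/3 = -2 - W/3)
B(w, p) = 9 - 2*w + 2*p (B(w, p) = 9 - (2*w + (-2 - ⅓*0)*p) = 9 - (2*w + (-2 + 0)*p) = 9 - (2*w - 2*p) = 9 - (-2*p + 2*w) = 9 + (-2*w + 2*p) = 9 - 2*w + 2*p)
N(3, a)*B(-3, -3) = 22*(9 - 2*(-3) + 2*(-3)) = 22*(9 + 6 - 6) = 22*9 = 198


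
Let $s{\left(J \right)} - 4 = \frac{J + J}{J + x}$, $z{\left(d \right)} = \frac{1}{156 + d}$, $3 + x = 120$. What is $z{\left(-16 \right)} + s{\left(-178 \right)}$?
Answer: $\frac{84061}{8540} \approx 9.8432$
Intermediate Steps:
$x = 117$ ($x = -3 + 120 = 117$)
$s{\left(J \right)} = 4 + \frac{2 J}{117 + J}$ ($s{\left(J \right)} = 4 + \frac{J + J}{J + 117} = 4 + \frac{2 J}{117 + J}$)
$z{\left(-16 \right)} + s{\left(-178 \right)} = \frac{1}{156 - 16} + \frac{6 \left(78 - 178\right)}{117 - 178} = \frac{1}{140} + 6 \frac{1}{-61} \left(-100\right) = \frac{1}{140} + 6 \left(- \frac{1}{61}\right) \left(-100\right) = \frac{1}{140} + \frac{600}{61} = \frac{84061}{8540}$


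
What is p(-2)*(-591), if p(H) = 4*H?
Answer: 4728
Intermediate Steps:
p(-2)*(-591) = (4*(-2))*(-591) = -8*(-591) = 4728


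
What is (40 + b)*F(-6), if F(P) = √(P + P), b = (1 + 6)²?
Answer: 178*I*√3 ≈ 308.31*I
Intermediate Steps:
b = 49 (b = 7² = 49)
F(P) = √2*√P (F(P) = √(2*P) = √2*√P)
(40 + b)*F(-6) = (40 + 49)*(√2*√(-6)) = 89*(√2*(I*√6)) = 89*(2*I*√3) = 178*I*√3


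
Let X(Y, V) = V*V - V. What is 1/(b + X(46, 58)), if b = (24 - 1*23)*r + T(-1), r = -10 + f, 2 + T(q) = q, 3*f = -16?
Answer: 3/9863 ≈ 0.00030417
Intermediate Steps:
f = -16/3 (f = (⅓)*(-16) = -16/3 ≈ -5.3333)
T(q) = -2 + q
X(Y, V) = V² - V
r = -46/3 (r = -10 - 16/3 = -46/3 ≈ -15.333)
b = -55/3 (b = (24 - 1*23)*(-46/3) + (-2 - 1) = (24 - 23)*(-46/3) - 3 = 1*(-46/3) - 3 = -46/3 - 3 = -55/3 ≈ -18.333)
1/(b + X(46, 58)) = 1/(-55/3 + 58*(-1 + 58)) = 1/(-55/3 + 58*57) = 1/(-55/3 + 3306) = 1/(9863/3) = 3/9863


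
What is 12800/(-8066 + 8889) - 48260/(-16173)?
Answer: 246732380/13310379 ≈ 18.537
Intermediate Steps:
12800/(-8066 + 8889) - 48260/(-16173) = 12800/823 - 48260*(-1/16173) = 12800*(1/823) + 48260/16173 = 12800/823 + 48260/16173 = 246732380/13310379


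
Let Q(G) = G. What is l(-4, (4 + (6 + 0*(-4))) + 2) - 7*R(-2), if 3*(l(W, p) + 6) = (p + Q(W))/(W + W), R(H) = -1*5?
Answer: 86/3 ≈ 28.667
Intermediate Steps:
R(H) = -5
l(W, p) = -6 + (W + p)/(6*W) (l(W, p) = -6 + ((p + W)/(W + W))/3 = -6 + ((W + p)/((2*W)))/3 = -6 + ((W + p)*(1/(2*W)))/3 = -6 + ((W + p)/(2*W))/3 = -6 + (W + p)/(6*W))
l(-4, (4 + (6 + 0*(-4))) + 2) - 7*R(-2) = (1/6)*(((4 + (6 + 0*(-4))) + 2) - 35*(-4))/(-4) - 7*(-5) = (1/6)*(-1/4)*(((4 + (6 + 0)) + 2) + 140) + 35 = (1/6)*(-1/4)*(((4 + 6) + 2) + 140) + 35 = (1/6)*(-1/4)*((10 + 2) + 140) + 35 = (1/6)*(-1/4)*(12 + 140) + 35 = (1/6)*(-1/4)*152 + 35 = -19/3 + 35 = 86/3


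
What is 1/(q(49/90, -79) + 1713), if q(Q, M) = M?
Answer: 1/1634 ≈ 0.00061200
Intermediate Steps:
1/(q(49/90, -79) + 1713) = 1/(-79 + 1713) = 1/1634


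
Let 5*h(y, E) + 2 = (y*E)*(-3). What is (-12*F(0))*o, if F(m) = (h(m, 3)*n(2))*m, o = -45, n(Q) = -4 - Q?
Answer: 0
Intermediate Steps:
h(y, E) = -2/5 - 3*E*y/5 (h(y, E) = -2/5 + ((y*E)*(-3))/5 = -2/5 + ((E*y)*(-3))/5 = -2/5 + (-3*E*y)/5 = -2/5 - 3*E*y/5)
F(m) = m*(12/5 + 54*m/5) (F(m) = ((-2/5 - 3/5*3*m)*(-4 - 1*2))*m = ((-2/5 - 9*m/5)*(-4 - 2))*m = ((-2/5 - 9*m/5)*(-6))*m = (12/5 + 54*m/5)*m = m*(12/5 + 54*m/5))
(-12*F(0))*o = -72*0*(2 + 9*0)/5*(-45) = -72*0*(2 + 0)/5*(-45) = -72*0*2/5*(-45) = -12*0*(-45) = 0*(-45) = 0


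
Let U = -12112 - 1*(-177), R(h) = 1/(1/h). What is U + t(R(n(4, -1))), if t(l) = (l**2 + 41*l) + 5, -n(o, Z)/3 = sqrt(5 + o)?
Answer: -12218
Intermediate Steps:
n(o, Z) = -3*sqrt(5 + o)
R(h) = h
t(l) = 5 + l**2 + 41*l
U = -11935 (U = -12112 + 177 = -11935)
U + t(R(n(4, -1))) = -11935 + (5 + (-3*sqrt(5 + 4))**2 + 41*(-3*sqrt(5 + 4))) = -11935 + (5 + (-3*sqrt(9))**2 + 41*(-3*sqrt(9))) = -11935 + (5 + (-3*3)**2 + 41*(-3*3)) = -11935 + (5 + (-9)**2 + 41*(-9)) = -11935 + (5 + 81 - 369) = -11935 - 283 = -12218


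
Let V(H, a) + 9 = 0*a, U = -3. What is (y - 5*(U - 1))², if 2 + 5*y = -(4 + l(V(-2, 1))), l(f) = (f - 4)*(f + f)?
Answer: 784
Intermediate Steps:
V(H, a) = -9 (V(H, a) = -9 + 0*a = -9 + 0 = -9)
l(f) = 2*f*(-4 + f) (l(f) = (-4 + f)*(2*f) = 2*f*(-4 + f))
y = -48 (y = -⅖ + (-(4 + 2*(-9)*(-4 - 9)))/5 = -⅖ + (-(4 + 2*(-9)*(-13)))/5 = -⅖ + (-(4 + 234))/5 = -⅖ + (-1*238)/5 = -⅖ + (⅕)*(-238) = -⅖ - 238/5 = -48)
(y - 5*(U - 1))² = (-48 - 5*(-3 - 1))² = (-48 - 5*(-4))² = (-48 + 20)² = (-28)² = 784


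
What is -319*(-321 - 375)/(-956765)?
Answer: -222024/956765 ≈ -0.23206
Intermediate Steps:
-319*(-321 - 375)/(-956765) = -319*(-696)*(-1/956765) = 222024*(-1/956765) = -222024/956765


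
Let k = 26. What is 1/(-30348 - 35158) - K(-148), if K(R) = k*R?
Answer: 252067087/65506 ≈ 3848.0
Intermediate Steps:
K(R) = 26*R
1/(-30348 - 35158) - K(-148) = 1/(-30348 - 35158) - 26*(-148) = 1/(-65506) - 1*(-3848) = -1/65506 + 3848 = 252067087/65506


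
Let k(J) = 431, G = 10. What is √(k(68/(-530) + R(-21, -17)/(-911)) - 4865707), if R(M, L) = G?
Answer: 2*I*√1216319 ≈ 2205.7*I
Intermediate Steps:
R(M, L) = 10
√(k(68/(-530) + R(-21, -17)/(-911)) - 4865707) = √(431 - 4865707) = √(-4865276) = 2*I*√1216319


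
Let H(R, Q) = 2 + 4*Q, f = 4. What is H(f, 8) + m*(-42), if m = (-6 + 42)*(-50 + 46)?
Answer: 6082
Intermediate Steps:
m = -144 (m = 36*(-4) = -144)
H(f, 8) + m*(-42) = (2 + 4*8) - 144*(-42) = (2 + 32) + 6048 = 34 + 6048 = 6082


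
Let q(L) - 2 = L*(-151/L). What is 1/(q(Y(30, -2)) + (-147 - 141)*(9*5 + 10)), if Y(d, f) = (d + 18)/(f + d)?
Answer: -1/15989 ≈ -6.2543e-5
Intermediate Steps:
Y(d, f) = (18 + d)/(d + f)
q(L) = -149 (q(L) = 2 + L*(-151/L) = 2 - 151 = -149)
1/(q(Y(30, -2)) + (-147 - 141)*(9*5 + 10)) = 1/(-149 + (-147 - 141)*(9*5 + 10)) = 1/(-149 - 288*(45 + 10)) = 1/(-149 - 288*55) = 1/(-149 - 15840) = 1/(-15989) = -1/15989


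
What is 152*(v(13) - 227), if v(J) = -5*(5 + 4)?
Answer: -41344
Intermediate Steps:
v(J) = -45 (v(J) = -5*9 = -45)
152*(v(13) - 227) = 152*(-45 - 227) = 152*(-272) = -41344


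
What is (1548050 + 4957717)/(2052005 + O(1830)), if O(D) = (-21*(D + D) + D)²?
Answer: 6505767/5631552905 ≈ 0.0011552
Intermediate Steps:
O(D) = 1681*D² (O(D) = (-42*D + D)² = (-41*D)² = 1681*D²)
(1548050 + 4957717)/(2052005 + O(1830)) = (1548050 + 4957717)/(2052005 + 1681*1830²) = 6505767/(2052005 + 1681*3348900) = 6505767/(2052005 + 5629500900) = 6505767/5631552905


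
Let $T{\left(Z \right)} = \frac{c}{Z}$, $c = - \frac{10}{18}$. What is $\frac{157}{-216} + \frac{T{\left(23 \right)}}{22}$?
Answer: $- \frac{39781}{54648} \approx -0.72795$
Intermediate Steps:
$c = - \frac{5}{9}$ ($c = \left(-10\right) \frac{1}{18} = - \frac{5}{9} \approx -0.55556$)
$T{\left(Z \right)} = - \frac{5}{9 Z}$
$\frac{157}{-216} + \frac{T{\left(23 \right)}}{22} = \frac{157}{-216} + \frac{\left(- \frac{5}{9}\right) \frac{1}{23}}{22} = 157 \left(- \frac{1}{216}\right) + \left(- \frac{5}{9}\right) \frac{1}{23} \cdot \frac{1}{22} = - \frac{157}{216} - \frac{5}{4554} = - \frac{39781}{54648}$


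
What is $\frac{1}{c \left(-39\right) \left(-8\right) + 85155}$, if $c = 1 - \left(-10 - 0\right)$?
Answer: $\frac{1}{88587} \approx 1.1288 \cdot 10^{-5}$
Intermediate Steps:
$c = 11$ ($c = 1 - \left(-10 + 0\right) = 1 - -10 = 1 + 10 = 11$)
$\frac{1}{c \left(-39\right) \left(-8\right) + 85155} = \frac{1}{11 \left(-39\right) \left(-8\right) + 85155} = \frac{1}{\left(-429\right) \left(-8\right) + 85155} = \frac{1}{3432 + 85155} = \frac{1}{88587}$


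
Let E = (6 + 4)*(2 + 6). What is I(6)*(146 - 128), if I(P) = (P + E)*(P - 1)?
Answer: 7740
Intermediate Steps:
E = 80 (E = 10*8 = 80)
I(P) = (-1 + P)*(80 + P) (I(P) = (P + 80)*(P - 1) = (80 + P)*(-1 + P) = (-1 + P)*(80 + P))
I(6)*(146 - 128) = (-80 + 6² + 79*6)*(146 - 128) = (-80 + 36 + 474)*18 = 430*18 = 7740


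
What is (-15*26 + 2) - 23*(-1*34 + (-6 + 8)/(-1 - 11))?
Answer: 2387/6 ≈ 397.83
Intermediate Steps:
(-15*26 + 2) - 23*(-1*34 + (-6 + 8)/(-1 - 11)) = (-390 + 2) - 23*(-34 + 2/(-12)) = -388 - 23*(-34 + 2*(-1/12)) = -388 - 23*(-34 - ⅙) = -388 - 23*(-205/6) = -388 + 4715/6 = 2387/6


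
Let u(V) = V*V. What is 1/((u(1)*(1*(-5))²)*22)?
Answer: 1/550 ≈ 0.0018182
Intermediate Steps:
u(V) = V²
1/((u(1)*(1*(-5))²)*22) = 1/((1²*(1*(-5))²)*22) = 1/((1*(-5)²)*22) = 1/((1*25)*22) = 1/(25*22) = 1/550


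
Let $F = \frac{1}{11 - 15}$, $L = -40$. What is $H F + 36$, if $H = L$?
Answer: $46$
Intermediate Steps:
$H = -40$
$F = - \frac{1}{4}$ ($F = \frac{1}{-4} = - \frac{1}{4} \approx -0.25$)
$H F + 36 = \left(-40\right) \left(- \frac{1}{4}\right) + 36 = 10 + 36 = 46$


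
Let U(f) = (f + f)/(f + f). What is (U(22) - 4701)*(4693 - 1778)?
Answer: -13700500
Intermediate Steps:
U(f) = 1 (U(f) = (2*f)/((2*f)) = (2*f)*(1/(2*f)) = 1)
(U(22) - 4701)*(4693 - 1778) = (1 - 4701)*(4693 - 1778) = -4700*2915 = -13700500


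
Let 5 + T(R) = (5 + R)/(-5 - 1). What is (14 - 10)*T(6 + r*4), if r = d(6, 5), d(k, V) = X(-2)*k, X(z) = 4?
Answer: -274/3 ≈ -91.333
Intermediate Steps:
d(k, V) = 4*k
r = 24 (r = 4*6 = 24)
T(R) = -35/6 - R/6 (T(R) = -5 + (5 + R)/(-5 - 1) = -5 + (5 + R)/(-6) = -5 + (5 + R)*(-⅙) = -5 + (-⅚ - R/6) = -35/6 - R/6)
(14 - 10)*T(6 + r*4) = (14 - 10)*(-35/6 - (6 + 24*4)/6) = 4*(-35/6 - (6 + 96)/6) = 4*(-35/6 - ⅙*102) = 4*(-35/6 - 17) = 4*(-137/6) = -274/3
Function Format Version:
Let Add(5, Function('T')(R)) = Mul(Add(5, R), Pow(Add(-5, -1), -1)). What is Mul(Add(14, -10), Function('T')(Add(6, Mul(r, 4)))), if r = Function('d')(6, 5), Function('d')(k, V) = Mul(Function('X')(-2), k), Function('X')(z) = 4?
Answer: Rational(-274, 3) ≈ -91.333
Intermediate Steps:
Function('d')(k, V) = Mul(4, k)
r = 24 (r = Mul(4, 6) = 24)
Function('T')(R) = Add(Rational(-35, 6), Mul(Rational(-1, 6), R)) (Function('T')(R) = Add(-5, Mul(Add(5, R), Pow(Add(-5, -1), -1))) = Add(-5, Mul(Add(5, R), Pow(-6, -1))) = Add(-5, Mul(Add(5, R), Rational(-1, 6))) = Add(-5, Add(Rational(-5, 6), Mul(Rational(-1, 6), R))) = Add(Rational(-35, 6), Mul(Rational(-1, 6), R)))
Mul(Add(14, -10), Function('T')(Add(6, Mul(r, 4)))) = Mul(Add(14, -10), Add(Rational(-35, 6), Mul(Rational(-1, 6), Add(6, Mul(24, 4))))) = Mul(4, Add(Rational(-35, 6), Mul(Rational(-1, 6), Add(6, 96)))) = Mul(4, Add(Rational(-35, 6), Mul(Rational(-1, 6), 102))) = Mul(4, Add(Rational(-35, 6), -17)) = Mul(4, Rational(-137, 6)) = Rational(-274, 3)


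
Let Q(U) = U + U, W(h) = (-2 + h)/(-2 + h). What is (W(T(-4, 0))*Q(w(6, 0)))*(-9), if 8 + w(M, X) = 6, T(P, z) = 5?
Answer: 36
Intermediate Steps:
W(h) = 1
w(M, X) = -2 (w(M, X) = -8 + 6 = -2)
Q(U) = 2*U
(W(T(-4, 0))*Q(w(6, 0)))*(-9) = (1*(2*(-2)))*(-9) = (1*(-4))*(-9) = -4*(-9) = 36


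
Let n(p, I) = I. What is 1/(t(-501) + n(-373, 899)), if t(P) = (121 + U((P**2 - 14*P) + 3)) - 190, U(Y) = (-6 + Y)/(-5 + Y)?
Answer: 258013/214408802 ≈ 0.0012034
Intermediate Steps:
U(Y) = (-6 + Y)/(-5 + Y)
t(P) = -69 + (-3 + P**2 - 14*P)/(-2 + P**2 - 14*P) (t(P) = (121 + (-6 + ((P**2 - 14*P) + 3))/(-5 + ((P**2 - 14*P) + 3))) - 190 = (121 + (-6 + (3 + P**2 - 14*P))/(-5 + (3 + P**2 - 14*P))) - 190 = (121 + (-3 + P**2 - 14*P)/(-2 + P**2 - 14*P)) - 190 = -69 + (-3 + P**2 - 14*P)/(-2 + P**2 - 14*P))
1/(t(-501) + n(-373, 899)) = 1/((-135 - 952*(-501) + 68*(-501)**2)/(2 - 1*(-501)**2 + 14*(-501)) + 899) = 1/((-135 + 476952 + 68*251001)/(2 - 1*251001 - 7014) + 899) = 1/((-135 + 476952 + 17068068)/(2 - 251001 - 7014) + 899) = 1/(17544885/(-258013) + 899) = 1/(-1/258013*17544885 + 899) = 1/(-17544885/258013 + 899) = 1/(214408802/258013) = 258013/214408802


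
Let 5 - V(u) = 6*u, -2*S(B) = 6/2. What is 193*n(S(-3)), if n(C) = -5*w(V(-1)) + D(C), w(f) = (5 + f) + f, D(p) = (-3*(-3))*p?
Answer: -57321/2 ≈ -28661.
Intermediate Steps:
S(B) = -3/2
D(p) = 9*p
V(u) = 5 - 6*u
w(f) = 5 + 2*f
n(C) = -135 + 9*C (n(C) = -5*(5 + 2*(5 - 6*(-1))) + 9*C = -5*(5 + 2*(5 + 6)) + 9*C = -5*(5 + 2*11) + 9*C = -5*(5 + 22) + 9*C = -5*27 + 9*C = -135 + 9*C)
193*n(S(-3)) = 193*(-135 + 9*(-3/2)) = 193*(-135 - 27/2) = 193*(-297/2) = -57321/2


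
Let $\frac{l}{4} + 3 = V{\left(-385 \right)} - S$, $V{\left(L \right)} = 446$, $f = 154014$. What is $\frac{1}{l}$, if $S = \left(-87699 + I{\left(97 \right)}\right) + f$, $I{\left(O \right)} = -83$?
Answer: $- \frac{1}{263156} \approx -3.8 \cdot 10^{-6}$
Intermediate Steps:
$S = 66232$ ($S = \left(-87699 - 83\right) + 154014 = -87782 + 154014 = 66232$)
$l = -263156$ ($l = -12 + 4 \left(446 - 66232\right) = -12 + 4 \left(-65786\right) = -12 - 263144 = -263156$)
$\frac{1}{l} = \frac{1}{-263156} = - \frac{1}{263156}$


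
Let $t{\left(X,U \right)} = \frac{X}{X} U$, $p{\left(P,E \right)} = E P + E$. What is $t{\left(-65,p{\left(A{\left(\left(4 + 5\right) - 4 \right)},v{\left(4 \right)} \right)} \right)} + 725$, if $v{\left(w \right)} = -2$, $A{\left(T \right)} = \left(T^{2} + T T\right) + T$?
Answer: $613$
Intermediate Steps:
$A{\left(T \right)} = T + 2 T^{2}$ ($A{\left(T \right)} = \left(T^{2} + T^{2}\right) + T = 2 T^{2} + T = T + 2 T^{2}$)
$p{\left(P,E \right)} = E + E P$
$t{\left(X,U \right)} = U$ ($t{\left(X,U \right)} = 1 U = U$)
$t{\left(-65,p{\left(A{\left(\left(4 + 5\right) - 4 \right)},v{\left(4 \right)} \right)} \right)} + 725 = - 2 \left(1 + \left(\left(4 + 5\right) - 4\right) \left(1 + 2 \left(\left(4 + 5\right) - 4\right)\right)\right) + 725 = - 2 \left(1 + \left(9 - 4\right) \left(1 + 2 \left(9 - 4\right)\right)\right) + 725 = - 2 \left(1 + 5 \left(1 + 2 \cdot 5\right)\right) + 725 = - 2 \left(1 + 5 \left(1 + 10\right)\right) + 725 = - 2 \left(1 + 5 \cdot 11\right) + 725 = - 2 \left(1 + 55\right) + 725 = \left(-2\right) 56 + 725 = -112 + 725 = 613$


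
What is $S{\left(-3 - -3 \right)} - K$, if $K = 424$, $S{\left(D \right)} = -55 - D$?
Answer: $-479$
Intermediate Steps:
$S{\left(-3 - -3 \right)} - K = \left(-55 - \left(-3 - -3\right)\right) - 424 = \left(-55 - \left(-3 + 3\right)\right) - 424 = \left(-55 - 0\right) - 424 = \left(-55 + 0\right) - 424 = -55 - 424 = -479$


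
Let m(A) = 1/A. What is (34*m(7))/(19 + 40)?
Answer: 34/413 ≈ 0.082325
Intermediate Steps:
(34*m(7))/(19 + 40) = (34/7)/(19 + 40) = (34*(1/7))/59 = (34/7)*(1/59) = 34/413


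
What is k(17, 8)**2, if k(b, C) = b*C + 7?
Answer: 20449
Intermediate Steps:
k(b, C) = 7 + C*b (k(b, C) = C*b + 7 = 7 + C*b)
k(17, 8)**2 = (7 + 8*17)**2 = (7 + 136)**2 = 143**2 = 20449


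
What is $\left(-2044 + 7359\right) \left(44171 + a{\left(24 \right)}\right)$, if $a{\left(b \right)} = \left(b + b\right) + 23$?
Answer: $235146230$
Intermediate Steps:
$a{\left(b \right)} = 23 + 2 b$ ($a{\left(b \right)} = 2 b + 23 = 23 + 2 b$)
$\left(-2044 + 7359\right) \left(44171 + a{\left(24 \right)}\right) = \left(-2044 + 7359\right) \left(44171 + \left(23 + 2 \cdot 24\right)\right) = 5315 \left(44171 + \left(23 + 48\right)\right) = 5315 \left(44171 + 71\right) = 5315 \cdot 44242 = 235146230$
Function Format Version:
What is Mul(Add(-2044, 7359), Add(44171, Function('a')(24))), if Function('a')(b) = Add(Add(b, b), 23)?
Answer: 235146230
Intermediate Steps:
Function('a')(b) = Add(23, Mul(2, b)) (Function('a')(b) = Add(Mul(2, b), 23) = Add(23, Mul(2, b)))
Mul(Add(-2044, 7359), Add(44171, Function('a')(24))) = Mul(Add(-2044, 7359), Add(44171, Add(23, Mul(2, 24)))) = Mul(5315, Add(44171, Add(23, 48))) = Mul(5315, Add(44171, 71)) = Mul(5315, 44242) = 235146230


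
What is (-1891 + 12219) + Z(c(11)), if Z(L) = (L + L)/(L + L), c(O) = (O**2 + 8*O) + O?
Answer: 10329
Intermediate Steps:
c(O) = O**2 + 9*O
Z(L) = 1 (Z(L) = (2*L)/((2*L)) = (2*L)*(1/(2*L)) = 1)
(-1891 + 12219) + Z(c(11)) = (-1891 + 12219) + 1 = 10328 + 1 = 10329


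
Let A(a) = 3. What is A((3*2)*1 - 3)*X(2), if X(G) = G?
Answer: 6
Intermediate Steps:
A((3*2)*1 - 3)*X(2) = 3*2 = 6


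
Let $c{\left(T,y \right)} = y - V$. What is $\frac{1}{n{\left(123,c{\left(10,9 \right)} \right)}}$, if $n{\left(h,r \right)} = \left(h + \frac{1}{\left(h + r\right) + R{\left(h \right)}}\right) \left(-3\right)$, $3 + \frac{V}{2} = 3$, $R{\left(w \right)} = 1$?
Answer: $- \frac{133}{49080} \approx -0.0027099$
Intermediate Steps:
$V = 0$ ($V = -6 + 2 \cdot 3 = -6 + 6 = 0$)
$c{\left(T,y \right)} = y$ ($c{\left(T,y \right)} = y - 0 = y + 0 = y$)
$n{\left(h,r \right)} = - 3 h - \frac{3}{1 + h + r}$ ($n{\left(h,r \right)} = \left(h + \frac{1}{\left(h + r\right) + 1}\right) \left(-3\right) = \left(h + \frac{1}{1 + h + r}\right) \left(-3\right) = - 3 h - \frac{3}{1 + h + r}$)
$\frac{1}{n{\left(123,c{\left(10,9 \right)} \right)}} = \frac{1}{3 \frac{1}{1 + 123 + 9} \left(-1 - 123 - 123^{2} - 123 \cdot 9\right)} = \frac{1}{3 \cdot \frac{1}{133} \left(-1 - 123 - 15129 - 1107\right)} = \frac{1}{3 \cdot \frac{1}{133} \left(-16360\right)} = \frac{1}{- \frac{49080}{133}} = - \frac{133}{49080}$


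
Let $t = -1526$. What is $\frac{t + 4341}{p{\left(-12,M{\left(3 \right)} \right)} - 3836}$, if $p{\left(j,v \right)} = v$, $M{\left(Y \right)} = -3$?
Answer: $- \frac{2815}{3839} \approx -0.73326$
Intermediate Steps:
$\frac{t + 4341}{p{\left(-12,M{\left(3 \right)} \right)} - 3836} = \frac{-1526 + 4341}{-3 - 3836} = \frac{2815}{-3839} = 2815 \left(- \frac{1}{3839}\right) = - \frac{2815}{3839}$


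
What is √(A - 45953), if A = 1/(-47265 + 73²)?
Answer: I*√5050889808589/10484 ≈ 214.37*I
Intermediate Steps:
A = -1/41936 (A = 1/(-47265 + 5329) = 1/(-41936) = -1/41936 ≈ -2.3846e-5)
√(A - 45953) = √(-1/41936 - 45953) = √(-1927085009/41936) = I*√5050889808589/10484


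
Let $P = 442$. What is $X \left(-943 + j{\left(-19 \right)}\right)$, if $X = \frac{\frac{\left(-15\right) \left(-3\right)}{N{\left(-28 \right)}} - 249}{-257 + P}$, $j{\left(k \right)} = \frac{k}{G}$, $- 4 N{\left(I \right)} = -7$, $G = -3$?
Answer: $\frac{292802}{259} \approx 1130.5$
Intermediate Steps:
$N{\left(I \right)} = \frac{7}{4}$ ($N{\left(I \right)} = \left(- \frac{1}{4}\right) \left(-7\right) = \frac{7}{4}$)
$j{\left(k \right)} = - \frac{k}{3}$ ($j{\left(k \right)} = \frac{k}{-3} = k \left(- \frac{1}{3}\right) = - \frac{k}{3}$)
$X = - \frac{1563}{1295}$ ($X = \frac{\frac{\left(-15\right) \left(-3\right)}{\frac{7}{4}} - 249}{-257 + 442} = \frac{45 \cdot \frac{4}{7} - 249}{185} = \left(\frac{180}{7} - 249\right) \frac{1}{185} = \left(- \frac{1563}{7}\right) \frac{1}{185} = - \frac{1563}{1295} \approx -1.2069$)
$X \left(-943 + j{\left(-19 \right)}\right) = - \frac{1563 \left(-943 - - \frac{19}{3}\right)}{1295} = - \frac{1563 \left(-943 + \frac{19}{3}\right)}{1295} = \left(- \frac{1563}{1295}\right) \left(- \frac{2810}{3}\right) = \frac{292802}{259}$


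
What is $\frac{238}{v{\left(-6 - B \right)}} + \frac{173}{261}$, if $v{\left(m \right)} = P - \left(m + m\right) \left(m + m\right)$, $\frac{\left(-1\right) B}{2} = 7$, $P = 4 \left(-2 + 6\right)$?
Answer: $- \frac{3433}{10440} \approx -0.32883$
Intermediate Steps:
$P = 16$ ($P = 4 \cdot 4 = 16$)
$B = -14$ ($B = \left(-2\right) 7 = -14$)
$v{\left(m \right)} = 16 - 4 m^{2}$ ($v{\left(m \right)} = 16 - \left(m + m\right) \left(m + m\right) = 16 - 2 m 2 m = 16 - 4 m^{2}$)
$\frac{238}{v{\left(-6 - B \right)}} + \frac{173}{261} = \frac{238}{16 - 4 \left(-6 - -14\right)^{2}} + \frac{173}{261} = \frac{238}{16 - 4 \left(-6 + 14\right)^{2}} + 173 \cdot \frac{1}{261} = \frac{238}{16 - 4 \cdot 8^{2}} + \frac{173}{261} = \frac{238}{16 - 256} + \frac{173}{261} = \frac{238}{-240} + \frac{173}{261} = 238 \left(- \frac{1}{240}\right) + \frac{173}{261} = - \frac{119}{120} + \frac{173}{261} = - \frac{3433}{10440}$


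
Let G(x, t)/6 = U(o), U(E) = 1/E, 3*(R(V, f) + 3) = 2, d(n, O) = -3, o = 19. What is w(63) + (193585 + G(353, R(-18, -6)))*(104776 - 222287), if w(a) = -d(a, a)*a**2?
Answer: -432219450598/19 ≈ -2.2748e+10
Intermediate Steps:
w(a) = 3*a**2 (w(a) = -(-3)*a**2 = 3*a**2)
R(V, f) = -7/3 (R(V, f) = -3 + (1/3)*2 = -3 + 2/3 = -7/3)
G(x, t) = 6/19
w(63) + (193585 + G(353, R(-18, -6)))*(104776 - 222287) = 3*63**2 + (193585 + 6/19)*(104776 - 222287) = 3*3969 + (3678121/19)*(-117511) = 11907 - 432219676831/19 = -432219450598/19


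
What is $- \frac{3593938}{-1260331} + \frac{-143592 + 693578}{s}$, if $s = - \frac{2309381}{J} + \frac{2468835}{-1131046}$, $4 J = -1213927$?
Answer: $\frac{951746551886244074159314}{9390825979558114529} \approx 1.0135 \cdot 10^{5}$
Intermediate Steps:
$J = - \frac{1213927}{4}$ ($J = \frac{1}{4} \left(-1213927\right) = - \frac{1213927}{4} \approx -3.0348 \cdot 10^{5}$)
$s = \frac{7451079105059}{1373007277642}$ ($s = - \frac{2309381}{- \frac{1213927}{4}} + \frac{2468835}{-1131046} = \left(-2309381\right) \left(- \frac{4}{1213927}\right) + 2468835 \left(- \frac{1}{1131046}\right) = \frac{9237524}{1213927} - \frac{2468835}{1131046} = \frac{7451079105059}{1373007277642} \approx 5.4268$)
$- \frac{3593938}{-1260331} + \frac{-143592 + 693578}{s} = - \frac{3593938}{-1260331} + \frac{-143592 + 693578}{\frac{7451079105059}{1373007277642}} = \left(-3593938\right) \left(- \frac{1}{1260331}\right) + 549986 \cdot \frac{1373007277642}{7451079105059} = \frac{3593938}{1260331} + \frac{755134780601213012}{7451079105059} = \frac{951746551886244074159314}{9390825979558114529}$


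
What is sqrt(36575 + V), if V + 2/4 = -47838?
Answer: 3*I*sqrt(5006)/2 ≈ 106.13*I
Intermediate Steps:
V = -95677/2 (V = -1/2 - 47838 = -95677/2 ≈ -47839.)
sqrt(36575 + V) = sqrt(36575 - 95677/2) = sqrt(-22527/2) = 3*I*sqrt(5006)/2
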